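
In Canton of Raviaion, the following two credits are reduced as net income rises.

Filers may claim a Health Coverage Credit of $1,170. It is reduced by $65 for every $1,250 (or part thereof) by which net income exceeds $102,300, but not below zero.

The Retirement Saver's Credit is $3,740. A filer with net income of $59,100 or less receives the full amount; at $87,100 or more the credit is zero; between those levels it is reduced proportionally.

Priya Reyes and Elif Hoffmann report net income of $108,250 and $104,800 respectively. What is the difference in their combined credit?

Priya ($108,250): Health Coverage Credit: income exceeds $102,300 by $5,950, which is 5 full-or-partial $1,250 increments; reduction = 5 × $65 = $325, leaving $845. Retirement Saver's Credit: $108,250 is at or above $87,100, so the credit is $0. total $845 + $0 = $845
Elif ($104,800): Health Coverage Credit: income exceeds $102,300 by $2,500, which is 2 full-or-partial $1,250 increments; reduction = 2 × $65 = $130, leaving $1,040. Retirement Saver's Credit: $104,800 is at or above $87,100, so the credit is $0. total $1,040 + $0 = $1,040
Difference: |$845 − $1,040| = $195.

$195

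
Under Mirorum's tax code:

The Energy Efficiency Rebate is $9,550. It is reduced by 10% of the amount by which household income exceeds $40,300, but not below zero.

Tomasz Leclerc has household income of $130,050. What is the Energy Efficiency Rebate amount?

$575

Energy Efficiency Rebate: 10% of the $89,750 excess over $40,300 is $8,975; credit = $9,550 − $8,975 = $575.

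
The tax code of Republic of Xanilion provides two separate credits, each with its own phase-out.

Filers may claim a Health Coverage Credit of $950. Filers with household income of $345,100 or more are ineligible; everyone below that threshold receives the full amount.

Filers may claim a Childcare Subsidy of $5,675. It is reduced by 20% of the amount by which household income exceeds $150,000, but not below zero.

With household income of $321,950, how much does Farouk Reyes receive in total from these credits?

Health Coverage Credit: $321,950 is below the $345,100 cutoff, so the full $950 applies.
Childcare Subsidy: 20% of the $171,950 excess over $150,000 is $34,390 ≥ base, so the credit is $0.
Total: $950 + $0 = $950.

$950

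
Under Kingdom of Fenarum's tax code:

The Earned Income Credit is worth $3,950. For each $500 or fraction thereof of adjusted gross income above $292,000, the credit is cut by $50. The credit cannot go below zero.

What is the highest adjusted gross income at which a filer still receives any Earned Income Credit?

After 78 increments the reduction is 78 × $50 = $3,900, leaving $50; one more increment wipes it out. Increment 78 ends at excess 78 × $500 = $39,000, so the highest qualifying income is $292,000 + $39,000 = $331,000.

$331,000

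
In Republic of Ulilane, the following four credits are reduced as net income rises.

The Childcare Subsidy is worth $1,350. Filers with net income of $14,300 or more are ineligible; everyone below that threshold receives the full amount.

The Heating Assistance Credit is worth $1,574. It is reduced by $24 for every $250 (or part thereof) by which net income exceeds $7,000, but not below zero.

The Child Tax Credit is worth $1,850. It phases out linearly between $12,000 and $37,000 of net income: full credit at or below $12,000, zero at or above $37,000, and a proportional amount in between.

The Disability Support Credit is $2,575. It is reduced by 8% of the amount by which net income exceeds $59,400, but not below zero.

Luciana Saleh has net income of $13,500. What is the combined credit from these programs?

$6,614

Childcare Subsidy: $13,500 is below the $14,300 cutoff, so the full $1,350 applies.
Heating Assistance Credit: income exceeds $7,000 by $6,500, which is 26 full-or-partial $250 increments; reduction = 26 × $24 = $624, leaving $950.
Child Tax Credit: $13,500 is $1,500 into a $25,000 phase-out range, leaving 23,500/25,000 of the credit: $1,850 × 23,500/25,000 = $1,739.
Disability Support Credit: $13,500 is at or below the $59,400 threshold, so the full $2,575 applies.
Total: $1,350 + $950 + $1,739 + $2,575 = $6,614.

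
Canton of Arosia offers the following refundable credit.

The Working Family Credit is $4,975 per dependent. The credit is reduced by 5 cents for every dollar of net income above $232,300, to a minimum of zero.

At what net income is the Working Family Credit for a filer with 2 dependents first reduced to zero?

$431,300

Full credit = 2 × $4,975 = $9,950.
The credit falls by 5% of each dollar above $232,300, so it reaches zero when the excess is $9,950 / 5% = $199,000: income = $232,300 + $199,000 = $431,300.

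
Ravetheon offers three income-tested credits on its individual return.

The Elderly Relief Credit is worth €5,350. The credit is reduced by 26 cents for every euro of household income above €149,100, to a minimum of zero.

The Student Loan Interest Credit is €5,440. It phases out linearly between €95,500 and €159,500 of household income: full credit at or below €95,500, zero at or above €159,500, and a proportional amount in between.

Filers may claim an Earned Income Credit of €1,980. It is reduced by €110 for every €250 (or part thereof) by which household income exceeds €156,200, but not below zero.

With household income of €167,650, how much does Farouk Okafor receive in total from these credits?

Elderly Relief Credit: 26% of the €18,550 excess over €149,100 is €4,823; credit = €5,350 − €4,823 = €527.
Student Loan Interest Credit: €167,650 is at or above €159,500, so the credit is €0.
Earned Income Credit: income exceeds €156,200 by €11,450 → 46 increments × €110 = €5,060 ≥ base, so the credit is €0.
Total: €527 + €0 + €0 = €527.

€527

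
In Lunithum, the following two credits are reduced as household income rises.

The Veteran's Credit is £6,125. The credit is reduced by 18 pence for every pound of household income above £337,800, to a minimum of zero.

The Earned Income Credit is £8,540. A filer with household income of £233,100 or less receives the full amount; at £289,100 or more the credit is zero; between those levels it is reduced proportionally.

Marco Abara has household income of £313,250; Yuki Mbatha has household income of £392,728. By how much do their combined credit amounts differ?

Marco (£313,250): Veteran's Credit: £313,250 is at or below the £337,800 threshold, so the full £6,125 applies. Earned Income Credit: £313,250 is at or above £289,100, so the credit is £0. total £6,125 + £0 = £6,125
Yuki (£392,728): Veteran's Credit: 18% of the £54,928 excess over £337,800 is £9,887.04 ≥ base, so the credit is £0. Earned Income Credit: £392,728 is at or above £289,100, so the credit is £0. total £0 + £0 = £0
Difference: |£6,125 − £0| = £6,125.

£6,125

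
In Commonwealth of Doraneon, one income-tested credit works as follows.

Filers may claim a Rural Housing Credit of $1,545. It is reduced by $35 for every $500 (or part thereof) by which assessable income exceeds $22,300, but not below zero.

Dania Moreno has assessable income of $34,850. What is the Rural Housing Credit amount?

Rural Housing Credit: income exceeds $22,300 by $12,550, which is 26 full-or-partial $500 increments; reduction = 26 × $35 = $910, leaving $635.

$635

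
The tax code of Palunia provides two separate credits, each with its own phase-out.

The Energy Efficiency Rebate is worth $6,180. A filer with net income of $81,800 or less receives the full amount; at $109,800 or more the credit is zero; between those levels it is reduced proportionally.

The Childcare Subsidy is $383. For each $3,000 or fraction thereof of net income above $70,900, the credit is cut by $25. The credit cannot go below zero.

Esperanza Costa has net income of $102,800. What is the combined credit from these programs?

Energy Efficiency Rebate: $102,800 is $21,000 into a $28,000 phase-out range, leaving 7,000/28,000 of the credit: $6,180 × 7,000/28,000 = $1,545.
Childcare Subsidy: income exceeds $70,900 by $31,900, which is 11 full-or-partial $3,000 increments; reduction = 11 × $25 = $275, leaving $108.
Total: $1,545 + $108 = $1,653.

$1,653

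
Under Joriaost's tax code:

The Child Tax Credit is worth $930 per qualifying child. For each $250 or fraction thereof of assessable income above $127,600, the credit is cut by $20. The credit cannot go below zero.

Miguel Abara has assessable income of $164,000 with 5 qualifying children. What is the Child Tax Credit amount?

$1,730

Child Tax Credit: base = 5 × $930 = $4,650. income exceeds $127,600 by $36,400, which is 146 full-or-partial $250 increments; reduction = 146 × $20 = $2,920, leaving $1,730.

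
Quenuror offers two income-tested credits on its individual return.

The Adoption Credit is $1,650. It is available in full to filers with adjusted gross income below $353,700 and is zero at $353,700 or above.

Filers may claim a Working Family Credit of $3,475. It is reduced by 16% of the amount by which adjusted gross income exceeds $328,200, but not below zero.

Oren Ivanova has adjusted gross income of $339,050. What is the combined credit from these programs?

$3,389

Adoption Credit: $339,050 is below the $353,700 cutoff, so the full $1,650 applies.
Working Family Credit: 16% of the $10,850 excess over $328,200 is $1,736; credit = $3,475 − $1,736 = $1,739.
Total: $1,650 + $1,739 = $3,389.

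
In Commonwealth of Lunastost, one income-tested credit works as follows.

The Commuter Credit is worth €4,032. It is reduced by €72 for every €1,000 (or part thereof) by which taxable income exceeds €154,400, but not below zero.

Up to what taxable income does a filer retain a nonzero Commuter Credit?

After 55 increments the reduction is 55 × €72 = €3,960, leaving €72; one more increment wipes it out. Increment 55 ends at excess 55 × €1,000 = €55,000, so the highest qualifying income is €154,400 + €55,000 = €209,400.

€209,400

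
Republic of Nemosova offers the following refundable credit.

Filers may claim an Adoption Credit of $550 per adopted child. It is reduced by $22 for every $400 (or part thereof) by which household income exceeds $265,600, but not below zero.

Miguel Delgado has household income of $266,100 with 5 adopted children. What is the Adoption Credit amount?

$2,706

Adoption Credit: base = 5 × $550 = $2,750. income exceeds $265,600 by $500, which is 2 full-or-partial $400 increments; reduction = 2 × $22 = $44, leaving $2,706.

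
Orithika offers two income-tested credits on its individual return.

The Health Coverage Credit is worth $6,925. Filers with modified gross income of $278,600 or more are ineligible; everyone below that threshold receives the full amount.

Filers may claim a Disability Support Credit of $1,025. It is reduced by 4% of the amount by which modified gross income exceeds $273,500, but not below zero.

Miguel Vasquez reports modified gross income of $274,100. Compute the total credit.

$7,926

Health Coverage Credit: $274,100 is below the $278,600 cutoff, so the full $6,925 applies.
Disability Support Credit: 4% of the $600 excess over $273,500 is $24; credit = $1,025 − $24 = $1,001.
Total: $6,925 + $1,001 = $7,926.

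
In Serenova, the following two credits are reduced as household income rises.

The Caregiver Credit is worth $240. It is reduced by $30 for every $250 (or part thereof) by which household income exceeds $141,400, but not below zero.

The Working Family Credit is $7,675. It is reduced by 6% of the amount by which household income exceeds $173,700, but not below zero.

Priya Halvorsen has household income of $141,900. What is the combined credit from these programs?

$7,855

Caregiver Credit: income exceeds $141,400 by $500, which is 2 full-or-partial $250 increments; reduction = 2 × $30 = $60, leaving $180.
Working Family Credit: $141,900 is at or below the $173,700 threshold, so the full $7,675 applies.
Total: $180 + $7,675 = $7,855.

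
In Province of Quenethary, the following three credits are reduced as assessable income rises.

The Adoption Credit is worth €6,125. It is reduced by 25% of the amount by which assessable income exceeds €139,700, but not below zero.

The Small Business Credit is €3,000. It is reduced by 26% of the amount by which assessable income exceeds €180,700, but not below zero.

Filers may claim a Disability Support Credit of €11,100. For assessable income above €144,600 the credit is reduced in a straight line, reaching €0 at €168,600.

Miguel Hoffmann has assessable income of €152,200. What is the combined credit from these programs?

€13,585

Adoption Credit: 25% of the €12,500 excess over €139,700 is €3,125; credit = €6,125 − €3,125 = €3,000.
Small Business Credit: €152,200 is at or below the €180,700 threshold, so the full €3,000 applies.
Disability Support Credit: €152,200 is €7,600 into a €24,000 phase-out range, leaving 16,400/24,000 of the credit: €11,100 × 16,400/24,000 = €7,585.
Total: €3,000 + €3,000 + €7,585 = €13,585.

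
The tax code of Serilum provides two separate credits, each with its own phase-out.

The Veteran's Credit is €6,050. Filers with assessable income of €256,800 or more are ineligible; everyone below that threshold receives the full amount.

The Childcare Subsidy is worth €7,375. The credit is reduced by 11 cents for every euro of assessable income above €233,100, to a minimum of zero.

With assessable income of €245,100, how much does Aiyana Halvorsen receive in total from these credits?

€12,105

Veteran's Credit: €245,100 is below the €256,800 cutoff, so the full €6,050 applies.
Childcare Subsidy: 11% of the €12,000 excess over €233,100 is €1,320; credit = €7,375 − €1,320 = €6,055.
Total: €6,050 + €6,055 = €12,105.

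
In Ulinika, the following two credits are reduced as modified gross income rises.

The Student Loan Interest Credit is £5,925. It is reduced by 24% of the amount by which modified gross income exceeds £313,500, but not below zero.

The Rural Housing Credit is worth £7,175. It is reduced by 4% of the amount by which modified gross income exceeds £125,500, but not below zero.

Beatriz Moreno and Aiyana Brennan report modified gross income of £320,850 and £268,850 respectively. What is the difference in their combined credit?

£3,205

Beatriz (£320,850): Student Loan Interest Credit: 24% of the £7,350 excess over £313,500 is £1,764; credit = £5,925 − £1,764 = £4,161. Rural Housing Credit: 4% of the £195,350 excess over £125,500 is £7,814 ≥ base, so the credit is £0. total £4,161 + £0 = £4,161
Aiyana (£268,850): Student Loan Interest Credit: £268,850 is at or below the £313,500 threshold, so the full £5,925 applies. Rural Housing Credit: 4% of the £143,350 excess over £125,500 is £5,734; credit = £7,175 − £5,734 = £1,441. total £5,925 + £1,441 = £7,366
Difference: |£4,161 − £7,366| = £3,205.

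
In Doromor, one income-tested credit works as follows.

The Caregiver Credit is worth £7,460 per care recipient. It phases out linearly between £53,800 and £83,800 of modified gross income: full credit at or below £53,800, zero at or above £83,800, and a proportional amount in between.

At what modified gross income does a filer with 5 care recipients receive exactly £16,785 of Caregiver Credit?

Full credit = 5 × £7,460 = £37,300.
£16,785 is 16,785/37,300 of the full £37,300, so 20,515/37,300 of the £30,000 range has been used: income = £53,800 + £30,000 × 20,515/37,300 = £70,300.

£70,300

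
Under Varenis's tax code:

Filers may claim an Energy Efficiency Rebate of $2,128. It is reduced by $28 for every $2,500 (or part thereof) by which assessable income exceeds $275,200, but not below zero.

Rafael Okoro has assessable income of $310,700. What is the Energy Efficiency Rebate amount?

$1,708

Energy Efficiency Rebate: income exceeds $275,200 by $35,500, which is 15 full-or-partial $2,500 increments; reduction = 15 × $28 = $420, leaving $1,708.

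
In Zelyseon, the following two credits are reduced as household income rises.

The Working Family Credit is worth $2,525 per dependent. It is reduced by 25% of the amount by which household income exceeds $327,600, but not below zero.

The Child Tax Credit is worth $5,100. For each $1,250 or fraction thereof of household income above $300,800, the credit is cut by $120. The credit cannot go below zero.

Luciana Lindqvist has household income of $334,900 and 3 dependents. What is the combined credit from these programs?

Working Family Credit: base = 3 × $2,525 = $7,575. 25% of the $7,300 excess over $327,600 is $1,825; credit = $7,575 − $1,825 = $5,750.
Child Tax Credit: income exceeds $300,800 by $34,100, which is 28 full-or-partial $1,250 increments; reduction = 28 × $120 = $3,360, leaving $1,740.
Total: $5,750 + $1,740 = $7,490.

$7,490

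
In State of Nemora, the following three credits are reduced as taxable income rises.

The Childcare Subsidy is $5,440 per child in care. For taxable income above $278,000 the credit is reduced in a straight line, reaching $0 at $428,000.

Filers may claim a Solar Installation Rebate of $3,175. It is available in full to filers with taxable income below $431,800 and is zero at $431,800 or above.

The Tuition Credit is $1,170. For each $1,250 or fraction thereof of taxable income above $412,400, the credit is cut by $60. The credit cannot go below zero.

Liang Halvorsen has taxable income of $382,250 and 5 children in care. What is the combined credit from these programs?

$12,641

Childcare Subsidy: base = 5 × $5,440 = $27,200. $382,250 is $104,250 into a $150,000 phase-out range, leaving 45,750/150,000 of the credit: $27,200 × 45,750/150,000 = $8,296.
Solar Installation Rebate: $382,250 is below the $431,800 cutoff, so the full $3,175 applies.
Tuition Credit: $382,250 is at or below the $412,400 threshold, so the full $1,170 applies.
Total: $8,296 + $3,175 + $1,170 = $12,641.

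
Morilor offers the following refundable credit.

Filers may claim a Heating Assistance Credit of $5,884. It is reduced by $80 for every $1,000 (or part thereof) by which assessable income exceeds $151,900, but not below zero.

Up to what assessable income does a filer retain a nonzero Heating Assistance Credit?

$224,900

After 73 increments the reduction is 73 × $80 = $5,840, leaving $44; one more increment wipes it out. Increment 73 ends at excess 73 × $1,000 = $73,000, so the highest qualifying income is $151,900 + $73,000 = $224,900.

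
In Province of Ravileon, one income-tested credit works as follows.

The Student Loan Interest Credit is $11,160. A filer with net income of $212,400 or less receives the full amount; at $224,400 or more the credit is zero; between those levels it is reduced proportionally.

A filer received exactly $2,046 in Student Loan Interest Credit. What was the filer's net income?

$222,200

$2,046 is 2,046/11,160 of the full $11,160, so 9,114/11,160 of the $12,000 range has been used: income = $212,400 + $12,000 × 9,114/11,160 = $222,200.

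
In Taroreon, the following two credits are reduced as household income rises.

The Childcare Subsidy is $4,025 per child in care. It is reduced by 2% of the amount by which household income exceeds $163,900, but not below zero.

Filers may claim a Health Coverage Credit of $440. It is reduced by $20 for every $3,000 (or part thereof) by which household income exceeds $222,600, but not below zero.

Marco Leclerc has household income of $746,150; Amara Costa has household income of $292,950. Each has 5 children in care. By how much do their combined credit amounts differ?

$9,064

Marco ($746,150): Childcare Subsidy: base = 5 × $4,025 = $20,125. 2% of the $582,250 excess over $163,900 is $11,645; credit = $20,125 − $11,645 = $8,480. Health Coverage Credit: income exceeds $222,600 by $523,550 → 175 increments × $20 = $3,500 ≥ base, so the credit is $0. total $8,480 + $0 = $8,480
Amara ($292,950): Childcare Subsidy: base = 5 × $4,025 = $20,125. 2% of the $129,050 excess over $163,900 is $2,581; credit = $20,125 − $2,581 = $17,544. Health Coverage Credit: income exceeds $222,600 by $70,350 → 24 increments × $20 = $480 ≥ base, so the credit is $0. total $17,544 + $0 = $17,544
Difference: |$8,480 − $17,544| = $9,064.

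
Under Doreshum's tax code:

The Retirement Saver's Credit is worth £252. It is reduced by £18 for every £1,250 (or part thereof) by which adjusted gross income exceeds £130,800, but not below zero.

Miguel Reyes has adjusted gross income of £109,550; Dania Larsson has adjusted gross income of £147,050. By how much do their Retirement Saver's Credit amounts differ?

£234

Miguel (£109,550): Retirement Saver's Credit: £109,550 is at or below the £130,800 threshold, so the full £252 applies.
Dania (£147,050): Retirement Saver's Credit: income exceeds £130,800 by £16,250, which is 13 full-or-partial £1,250 increments; reduction = 13 × £18 = £234, leaving £18.
Difference: |£252 − £18| = £234.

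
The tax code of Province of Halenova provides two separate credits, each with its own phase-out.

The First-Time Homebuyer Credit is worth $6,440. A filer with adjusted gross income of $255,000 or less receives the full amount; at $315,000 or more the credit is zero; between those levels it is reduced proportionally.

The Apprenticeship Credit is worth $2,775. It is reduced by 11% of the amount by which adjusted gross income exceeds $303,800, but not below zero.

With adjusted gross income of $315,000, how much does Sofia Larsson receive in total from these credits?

$1,543

First-Time Homebuyer Credit: $315,000 is at or above $315,000, so the credit is $0.
Apprenticeship Credit: 11% of the $11,200 excess over $303,800 is $1,232; credit = $2,775 − $1,232 = $1,543.
Total: $0 + $1,543 = $1,543.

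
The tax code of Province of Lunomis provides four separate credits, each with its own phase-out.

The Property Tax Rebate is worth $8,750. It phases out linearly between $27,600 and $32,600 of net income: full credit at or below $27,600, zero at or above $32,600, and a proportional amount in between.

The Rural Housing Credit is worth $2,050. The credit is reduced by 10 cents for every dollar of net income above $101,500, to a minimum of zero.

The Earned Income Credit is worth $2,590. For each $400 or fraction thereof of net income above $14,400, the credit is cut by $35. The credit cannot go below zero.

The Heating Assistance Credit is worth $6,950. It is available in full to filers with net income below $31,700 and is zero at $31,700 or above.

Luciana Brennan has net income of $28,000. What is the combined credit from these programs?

$18,450

Property Tax Rebate: $28,000 is $400 into a $5,000 phase-out range, leaving 4,600/5,000 of the credit: $8,750 × 4,600/5,000 = $8,050.
Rural Housing Credit: $28,000 is at or below the $101,500 threshold, so the full $2,050 applies.
Earned Income Credit: income exceeds $14,400 by $13,600, which is 34 full-or-partial $400 increments; reduction = 34 × $35 = $1,190, leaving $1,400.
Heating Assistance Credit: $28,000 is below the $31,700 cutoff, so the full $6,950 applies.
Total: $8,050 + $2,050 + $1,400 + $6,950 = $18,450.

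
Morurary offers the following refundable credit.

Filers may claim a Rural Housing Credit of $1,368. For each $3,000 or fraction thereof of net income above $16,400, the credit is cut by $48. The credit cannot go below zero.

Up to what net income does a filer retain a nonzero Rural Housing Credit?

After 28 increments the reduction is 28 × $48 = $1,344, leaving $24; one more increment wipes it out. Increment 28 ends at excess 28 × $3,000 = $84,000, so the highest qualifying income is $16,400 + $84,000 = $100,400.

$100,400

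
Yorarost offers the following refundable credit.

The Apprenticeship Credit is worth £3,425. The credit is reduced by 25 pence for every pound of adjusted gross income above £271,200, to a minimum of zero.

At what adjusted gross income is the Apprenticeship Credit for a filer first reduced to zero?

The credit falls by 25% of each pound above £271,200, so it reaches zero when the excess is £3,425 / 25% = £13,700: income = £271,200 + £13,700 = £284,900.

£284,900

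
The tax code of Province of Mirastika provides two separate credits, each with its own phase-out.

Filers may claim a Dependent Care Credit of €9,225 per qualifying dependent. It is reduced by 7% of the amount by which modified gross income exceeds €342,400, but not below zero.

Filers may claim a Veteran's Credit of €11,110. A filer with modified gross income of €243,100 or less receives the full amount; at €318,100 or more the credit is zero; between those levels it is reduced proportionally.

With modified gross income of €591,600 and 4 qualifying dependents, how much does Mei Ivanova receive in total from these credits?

Dependent Care Credit: base = 4 × €9,225 = €36,900. 7% of the €249,200 excess over €342,400 is €17,444; credit = €36,900 − €17,444 = €19,456.
Veteran's Credit: €591,600 is at or above €318,100, so the credit is €0.
Total: €19,456 + €0 = €19,456.

€19,456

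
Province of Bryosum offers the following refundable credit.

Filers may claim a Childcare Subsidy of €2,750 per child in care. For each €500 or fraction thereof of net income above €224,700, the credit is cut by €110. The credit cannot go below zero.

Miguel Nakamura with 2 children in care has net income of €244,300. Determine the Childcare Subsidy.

€1,100

Childcare Subsidy: base = 2 × €2,750 = €5,500. income exceeds €224,700 by €19,600, which is 40 full-or-partial €500 increments; reduction = 40 × €110 = €4,400, leaving €1,100.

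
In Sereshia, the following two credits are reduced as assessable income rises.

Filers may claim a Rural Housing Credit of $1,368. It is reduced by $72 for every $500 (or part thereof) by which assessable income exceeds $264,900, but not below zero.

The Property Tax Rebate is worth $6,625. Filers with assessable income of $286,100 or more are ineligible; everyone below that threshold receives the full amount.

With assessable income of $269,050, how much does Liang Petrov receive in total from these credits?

$7,345

Rural Housing Credit: income exceeds $264,900 by $4,150, which is 9 full-or-partial $500 increments; reduction = 9 × $72 = $648, leaving $720.
Property Tax Rebate: $269,050 is below the $286,100 cutoff, so the full $6,625 applies.
Total: $720 + $6,625 = $7,345.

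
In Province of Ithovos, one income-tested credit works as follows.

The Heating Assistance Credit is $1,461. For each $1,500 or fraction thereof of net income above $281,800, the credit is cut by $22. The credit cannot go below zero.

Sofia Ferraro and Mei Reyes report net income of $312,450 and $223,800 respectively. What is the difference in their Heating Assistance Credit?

Sofia ($312,450): Heating Assistance Credit: income exceeds $281,800 by $30,650, which is 21 full-or-partial $1,500 increments; reduction = 21 × $22 = $462, leaving $999.
Mei ($223,800): Heating Assistance Credit: $223,800 is at or below the $281,800 threshold, so the full $1,461 applies.
Difference: |$999 − $1,461| = $462.

$462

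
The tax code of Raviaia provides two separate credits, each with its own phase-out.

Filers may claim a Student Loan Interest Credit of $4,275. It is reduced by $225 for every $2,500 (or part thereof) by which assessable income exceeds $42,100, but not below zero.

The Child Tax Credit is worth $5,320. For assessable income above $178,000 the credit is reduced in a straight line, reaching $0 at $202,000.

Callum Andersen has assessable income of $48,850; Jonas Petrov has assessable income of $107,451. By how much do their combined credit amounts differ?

$3,600

Callum ($48,850): Student Loan Interest Credit: income exceeds $42,100 by $6,750, which is 3 full-or-partial $2,500 increments; reduction = 3 × $225 = $675, leaving $3,600. Child Tax Credit: $48,850 is at or below the $178,000 threshold, so the full $5,320 applies. total $3,600 + $5,320 = $8,920
Jonas ($107,451): Student Loan Interest Credit: income exceeds $42,100 by $65,351 → 27 increments × $225 = $6,075 ≥ base, so the credit is $0. Child Tax Credit: $107,451 is at or below the $178,000 threshold, so the full $5,320 applies. total $0 + $5,320 = $5,320
Difference: |$8,920 − $5,320| = $3,600.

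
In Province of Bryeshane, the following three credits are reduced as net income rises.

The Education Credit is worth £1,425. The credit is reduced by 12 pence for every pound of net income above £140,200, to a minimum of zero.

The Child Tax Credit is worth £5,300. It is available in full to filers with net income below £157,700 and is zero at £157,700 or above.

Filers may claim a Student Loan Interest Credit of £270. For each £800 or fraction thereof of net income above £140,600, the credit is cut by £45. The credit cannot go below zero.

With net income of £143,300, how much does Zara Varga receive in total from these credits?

Education Credit: 12% of the £3,100 excess over £140,200 is £372; credit = £1,425 − £372 = £1,053.
Child Tax Credit: £143,300 is below the £157,700 cutoff, so the full £5,300 applies.
Student Loan Interest Credit: income exceeds £140,600 by £2,700, which is 4 full-or-partial £800 increments; reduction = 4 × £45 = £180, leaving £90.
Total: £1,053 + £5,300 + £90 = £6,443.

£6,443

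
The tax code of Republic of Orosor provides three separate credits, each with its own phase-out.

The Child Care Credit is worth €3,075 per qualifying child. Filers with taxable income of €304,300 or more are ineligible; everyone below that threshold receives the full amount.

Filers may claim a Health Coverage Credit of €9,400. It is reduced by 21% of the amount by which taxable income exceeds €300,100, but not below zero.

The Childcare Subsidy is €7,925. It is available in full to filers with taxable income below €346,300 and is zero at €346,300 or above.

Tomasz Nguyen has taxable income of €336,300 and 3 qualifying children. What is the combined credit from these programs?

Child Care Credit: base = 3 × €3,075 = €9,225. €336,300 meets or exceeds the €304,300 cutoff, so the credit is €0.
Health Coverage Credit: 21% of the €36,200 excess over €300,100 is €7,602; credit = €9,400 − €7,602 = €1,798.
Childcare Subsidy: €336,300 is below the €346,300 cutoff, so the full €7,925 applies.
Total: €0 + €1,798 + €7,925 = €9,723.

€9,723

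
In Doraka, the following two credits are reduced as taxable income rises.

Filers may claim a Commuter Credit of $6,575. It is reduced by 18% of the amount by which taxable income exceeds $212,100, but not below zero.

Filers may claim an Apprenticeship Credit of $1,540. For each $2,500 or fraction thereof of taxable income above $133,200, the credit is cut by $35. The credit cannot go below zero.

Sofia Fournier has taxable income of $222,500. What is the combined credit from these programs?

$4,983

Commuter Credit: 18% of the $10,400 excess over $212,100 is $1,872; credit = $6,575 − $1,872 = $4,703.
Apprenticeship Credit: income exceeds $133,200 by $89,300, which is 36 full-or-partial $2,500 increments; reduction = 36 × $35 = $1,260, leaving $280.
Total: $4,703 + $280 = $4,983.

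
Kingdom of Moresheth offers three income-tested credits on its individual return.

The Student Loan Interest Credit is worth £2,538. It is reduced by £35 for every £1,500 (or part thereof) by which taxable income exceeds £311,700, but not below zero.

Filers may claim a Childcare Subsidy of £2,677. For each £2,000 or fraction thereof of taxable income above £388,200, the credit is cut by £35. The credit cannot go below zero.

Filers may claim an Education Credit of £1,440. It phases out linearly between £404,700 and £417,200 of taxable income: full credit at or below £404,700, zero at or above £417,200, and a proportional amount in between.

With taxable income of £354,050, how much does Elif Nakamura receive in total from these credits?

Student Loan Interest Credit: income exceeds £311,700 by £42,350, which is 29 full-or-partial £1,500 increments; reduction = 29 × £35 = £1,015, leaving £1,523.
Childcare Subsidy: £354,050 is at or below the £388,200 threshold, so the full £2,677 applies.
Education Credit: £354,050 is at or below the £404,700 threshold, so the full £1,440 applies.
Total: £1,523 + £2,677 + £1,440 = £5,640.

£5,640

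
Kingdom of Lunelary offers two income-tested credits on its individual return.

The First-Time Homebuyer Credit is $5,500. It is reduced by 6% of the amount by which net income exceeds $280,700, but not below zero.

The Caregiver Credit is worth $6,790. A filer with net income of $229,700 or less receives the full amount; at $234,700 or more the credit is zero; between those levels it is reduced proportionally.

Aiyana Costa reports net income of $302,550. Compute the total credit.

$4,189

First-Time Homebuyer Credit: 6% of the $21,850 excess over $280,700 is $1,311; credit = $5,500 − $1,311 = $4,189.
Caregiver Credit: $302,550 is at or above $234,700, so the credit is $0.
Total: $4,189 + $0 = $4,189.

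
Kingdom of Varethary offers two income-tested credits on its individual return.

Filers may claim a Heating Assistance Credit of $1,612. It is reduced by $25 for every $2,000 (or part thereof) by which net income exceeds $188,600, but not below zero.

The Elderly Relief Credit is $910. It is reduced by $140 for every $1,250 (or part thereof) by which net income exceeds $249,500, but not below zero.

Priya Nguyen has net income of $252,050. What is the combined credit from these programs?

Heating Assistance Credit: income exceeds $188,600 by $63,450, which is 32 full-or-partial $2,000 increments; reduction = 32 × $25 = $800, leaving $812.
Elderly Relief Credit: income exceeds $249,500 by $2,550, which is 3 full-or-partial $1,250 increments; reduction = 3 × $140 = $420, leaving $490.
Total: $812 + $490 = $1,302.

$1,302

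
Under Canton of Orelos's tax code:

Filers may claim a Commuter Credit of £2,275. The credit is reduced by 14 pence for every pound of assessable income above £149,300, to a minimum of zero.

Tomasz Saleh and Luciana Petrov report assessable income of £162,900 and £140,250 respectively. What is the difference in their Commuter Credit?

Tomasz (£162,900): Commuter Credit: 14% of the £13,600 excess over £149,300 is £1,904; credit = £2,275 − £1,904 = £371.
Luciana (£140,250): Commuter Credit: £140,250 is at or below the £149,300 threshold, so the full £2,275 applies.
Difference: |£371 − £2,275| = £1,904.

£1,904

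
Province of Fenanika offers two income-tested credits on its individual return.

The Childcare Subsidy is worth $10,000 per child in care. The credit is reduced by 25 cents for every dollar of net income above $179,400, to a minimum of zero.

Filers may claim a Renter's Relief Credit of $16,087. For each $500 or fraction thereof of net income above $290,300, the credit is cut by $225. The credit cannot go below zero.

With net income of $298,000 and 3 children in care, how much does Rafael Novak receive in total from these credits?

$12,837

Childcare Subsidy: base = 3 × $10,000 = $30,000. 25% of the $118,600 excess over $179,400 is $29,650; credit = $30,000 − $29,650 = $350.
Renter's Relief Credit: income exceeds $290,300 by $7,700, which is 16 full-or-partial $500 increments; reduction = 16 × $225 = $3,600, leaving $12,487.
Total: $350 + $12,487 = $12,837.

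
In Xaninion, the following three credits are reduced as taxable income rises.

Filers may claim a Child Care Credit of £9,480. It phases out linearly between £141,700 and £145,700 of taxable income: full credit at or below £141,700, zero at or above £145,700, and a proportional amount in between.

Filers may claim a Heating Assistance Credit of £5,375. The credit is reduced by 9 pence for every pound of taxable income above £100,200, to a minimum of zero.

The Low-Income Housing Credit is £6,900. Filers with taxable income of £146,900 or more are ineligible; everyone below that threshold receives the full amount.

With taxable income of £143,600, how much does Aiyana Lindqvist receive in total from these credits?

£13,346

Child Care Credit: £143,600 is £1,900 into a £4,000 phase-out range, leaving 2,100/4,000 of the credit: £9,480 × 2,100/4,000 = £4,977.
Heating Assistance Credit: 9% of the £43,400 excess over £100,200 is £3,906; credit = £5,375 − £3,906 = £1,469.
Low-Income Housing Credit: £143,600 is below the £146,900 cutoff, so the full £6,900 applies.
Total: £4,977 + £1,469 + £6,900 = £13,346.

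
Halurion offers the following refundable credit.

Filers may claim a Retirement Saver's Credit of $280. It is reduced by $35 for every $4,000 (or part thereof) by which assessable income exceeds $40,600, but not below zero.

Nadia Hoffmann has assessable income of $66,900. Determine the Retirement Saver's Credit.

Retirement Saver's Credit: income exceeds $40,600 by $26,300, which is 7 full-or-partial $4,000 increments; reduction = 7 × $35 = $245, leaving $35.

$35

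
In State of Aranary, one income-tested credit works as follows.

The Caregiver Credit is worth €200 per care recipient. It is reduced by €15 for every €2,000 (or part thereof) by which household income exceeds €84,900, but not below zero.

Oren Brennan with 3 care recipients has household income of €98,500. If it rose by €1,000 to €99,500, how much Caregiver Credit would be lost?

€15

At €98,500 — base = 3 × €200 = €600. income exceeds €84,900 by €13,600, which is 7 full-or-partial €2,000 increments; reduction = 7 × €15 = €105, leaving €495.
At €99,500 — base = 3 × €200 = €600. income exceeds €84,900 by €14,600, which is 8 full-or-partial €2,000 increments; reduction = 8 × €15 = €120, leaving €480.
Lost: €495 − €480 = €15.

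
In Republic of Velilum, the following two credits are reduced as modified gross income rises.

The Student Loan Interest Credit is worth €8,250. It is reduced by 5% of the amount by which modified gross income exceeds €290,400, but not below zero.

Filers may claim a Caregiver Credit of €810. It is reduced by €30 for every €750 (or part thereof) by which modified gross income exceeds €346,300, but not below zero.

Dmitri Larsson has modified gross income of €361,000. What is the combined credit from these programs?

€4,930

Student Loan Interest Credit: 5% of the €70,600 excess over €290,400 is €3,530; credit = €8,250 − €3,530 = €4,720.
Caregiver Credit: income exceeds €346,300 by €14,700, which is 20 full-or-partial €750 increments; reduction = 20 × €30 = €600, leaving €210.
Total: €4,720 + €210 = €4,930.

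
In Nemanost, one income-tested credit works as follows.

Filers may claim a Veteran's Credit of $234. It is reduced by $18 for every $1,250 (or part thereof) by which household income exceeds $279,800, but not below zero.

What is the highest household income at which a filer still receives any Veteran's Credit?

After 12 increments the reduction is 12 × $18 = $216, leaving $18; one more increment wipes it out. Increment 12 ends at excess 12 × $1,250 = $15,000, so the highest qualifying income is $279,800 + $15,000 = $294,800.

$294,800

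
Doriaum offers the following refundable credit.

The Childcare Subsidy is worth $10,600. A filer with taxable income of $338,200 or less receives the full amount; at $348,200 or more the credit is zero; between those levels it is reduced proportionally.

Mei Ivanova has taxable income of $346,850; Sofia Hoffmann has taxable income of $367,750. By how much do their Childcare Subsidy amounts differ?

Mei ($346,850): Childcare Subsidy: $346,850 is $8,650 into a $10,000 phase-out range, leaving 1,350/10,000 of the credit: $10,600 × 1,350/10,000 = $1,431.
Sofia ($367,750): Childcare Subsidy: $367,750 is at or above $348,200, so the credit is $0.
Difference: |$1,431 − $0| = $1,431.

$1,431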